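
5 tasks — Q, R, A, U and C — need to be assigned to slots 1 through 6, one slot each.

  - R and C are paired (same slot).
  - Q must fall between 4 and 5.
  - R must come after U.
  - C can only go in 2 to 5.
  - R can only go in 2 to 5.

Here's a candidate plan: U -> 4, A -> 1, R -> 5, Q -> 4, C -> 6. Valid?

No. R and C are paired (same slot) is not satisfied.

C can only go in 2 to 5 — violated.
R must come after U — holds.
R can only go in 2 to 5 — holds.
R and C are paired (same slot) — violated.
Q must fall between 4 and 5 — holds.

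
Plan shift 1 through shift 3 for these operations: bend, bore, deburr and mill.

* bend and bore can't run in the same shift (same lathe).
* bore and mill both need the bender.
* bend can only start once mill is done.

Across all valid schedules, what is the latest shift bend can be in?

Precedence pushes bend to at least shift 2.
bend at shift 3 is achievable: mill in shift 1; bore in shift 2; bend in shift 3; deburr in shift 1.

shift 3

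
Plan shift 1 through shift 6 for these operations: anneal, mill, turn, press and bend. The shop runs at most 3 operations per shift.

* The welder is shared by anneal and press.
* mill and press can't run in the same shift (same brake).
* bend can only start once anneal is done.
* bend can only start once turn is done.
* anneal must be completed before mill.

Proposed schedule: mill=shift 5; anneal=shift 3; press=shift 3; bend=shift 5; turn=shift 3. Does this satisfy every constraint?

The welder is shared by anneal and press — violated.
anneal must be completed before mill — holds.
The shop runs at most 3 operations per shift — holds.
bend can only start once anneal is done — holds.
mill and press can't run in the same shift (same brake) — holds.
bend can only start once turn is done — holds.

No — it violates: The welder is shared by anneal and press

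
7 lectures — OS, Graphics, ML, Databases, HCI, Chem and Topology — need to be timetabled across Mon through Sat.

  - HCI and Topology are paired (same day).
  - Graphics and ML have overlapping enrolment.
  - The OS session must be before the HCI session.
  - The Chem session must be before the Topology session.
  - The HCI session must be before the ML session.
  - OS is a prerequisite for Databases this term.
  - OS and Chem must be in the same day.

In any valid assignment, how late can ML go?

Precedence pushes ML to at least Wed.
ML at Sat is achievable: Graphics -> Mon, HCI -> Tue, OS -> Mon, Chem -> Mon, Databases -> Tue, Topology -> Tue, ML -> Sat.

Sat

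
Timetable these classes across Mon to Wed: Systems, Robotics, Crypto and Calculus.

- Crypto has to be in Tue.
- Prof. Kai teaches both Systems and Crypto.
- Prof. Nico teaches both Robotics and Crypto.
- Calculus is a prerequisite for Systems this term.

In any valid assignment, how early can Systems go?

Precedence pushes Systems to at least Tue.
Systems at Wed is achievable: Robotics in Mon, Crypto in Tue, Calculus in Mon, Systems in Wed.
Nothing earlier works — the conflict constraints rule out every day before Wed.

Wed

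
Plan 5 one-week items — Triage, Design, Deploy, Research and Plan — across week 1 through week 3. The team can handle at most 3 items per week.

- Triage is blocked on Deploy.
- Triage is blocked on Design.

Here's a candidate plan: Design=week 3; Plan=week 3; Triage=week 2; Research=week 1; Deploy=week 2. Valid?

The team can handle at most 3 items per week — holds.
Triage is blocked on Design — violated.
Triage is blocked on Deploy — violated.

No — it violates: Triage is blocked on Design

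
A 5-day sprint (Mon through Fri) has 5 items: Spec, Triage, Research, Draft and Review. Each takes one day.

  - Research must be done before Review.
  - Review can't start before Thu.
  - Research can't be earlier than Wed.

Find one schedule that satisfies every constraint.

Draft -> Mon, Triage -> Mon, Review -> Thu, Spec -> Mon, Research -> Wed

Checking: Research(Wed) before Review(Thu); Research=Wed in [Wed,Fri]; Review=Thu in [Thu,Fri].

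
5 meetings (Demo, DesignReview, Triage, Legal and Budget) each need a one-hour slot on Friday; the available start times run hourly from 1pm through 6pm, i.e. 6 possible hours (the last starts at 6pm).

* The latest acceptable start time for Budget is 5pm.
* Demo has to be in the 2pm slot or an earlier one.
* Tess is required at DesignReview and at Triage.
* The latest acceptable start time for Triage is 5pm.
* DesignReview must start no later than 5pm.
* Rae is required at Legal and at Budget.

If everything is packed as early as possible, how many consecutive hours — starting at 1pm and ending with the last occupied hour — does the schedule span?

Could 1 hour be enough, i.e. nothing placed later than 1pm? No: Budget's window within 1 hour is {1pm}; Budget can't share with Legal (1pm) → nothing is left.
So 1 hour is not enough.
2 works (last occupied hour: 2pm): for example Demo in 1pm, Legal in 1pm, Budget in 2pm, DesignReview in 1pm, Triage in 2pm.

2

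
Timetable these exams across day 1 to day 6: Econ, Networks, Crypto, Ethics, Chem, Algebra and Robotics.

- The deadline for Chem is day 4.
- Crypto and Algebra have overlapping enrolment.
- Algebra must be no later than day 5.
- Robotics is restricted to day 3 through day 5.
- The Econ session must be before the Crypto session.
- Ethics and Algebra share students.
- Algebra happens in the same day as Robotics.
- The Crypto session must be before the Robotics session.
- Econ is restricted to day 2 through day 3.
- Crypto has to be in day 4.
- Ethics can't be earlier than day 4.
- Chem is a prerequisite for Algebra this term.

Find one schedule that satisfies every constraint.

Networks=day 1; Crypto=day 4; Ethics=day 4; Robotics=day 5; Chem=day 1; Econ=day 2; Algebra=day 5

Checking: Econ(day 2) before Crypto(day 4); Chem(day 1) before Algebra(day 5); Crypto(day 4) before Robotics(day 5); Ethics(day 4) != Algebra(day 5); Crypto(day 4) != Algebra(day 5); Algebra = Robotics = day 5; Econ=day 2 in [day 2,day 3]; Ethics=day 4 in [day 4,day 6]; Chem=day 1 in [day 1,day 4]; Algebra=day 5 in [day 1,day 5]; Robotics=day 5 in [day 3,day 5]; Crypto=day 4 in [day 4,day 4].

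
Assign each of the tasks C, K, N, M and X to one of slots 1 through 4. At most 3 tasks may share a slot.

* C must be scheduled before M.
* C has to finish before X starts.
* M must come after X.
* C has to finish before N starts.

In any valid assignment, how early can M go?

Precedence pushes M to at least 3.
M at 3 is achievable: K=1, X=2, C=1, N=2, M=3.

3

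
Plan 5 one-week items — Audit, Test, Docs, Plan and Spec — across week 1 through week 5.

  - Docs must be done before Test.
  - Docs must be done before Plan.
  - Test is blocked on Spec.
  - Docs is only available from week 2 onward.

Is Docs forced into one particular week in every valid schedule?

No

Docs can be week 2 (e.g. Test -> week 3, Audit -> week 1, Spec -> week 1, Plan -> week 3, Docs -> week 2) or week 3 (e.g. Plan in week 4, Spec in week 1, Docs in week 3, Test in week 4, Audit in week 1).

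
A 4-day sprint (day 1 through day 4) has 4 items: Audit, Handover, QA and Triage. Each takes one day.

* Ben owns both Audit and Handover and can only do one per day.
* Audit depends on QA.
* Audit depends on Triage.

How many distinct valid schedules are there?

Splitting on Audit: it can be day 2 (3), day 3 (12), day 4 (27). Listing each branch's schedules as (Handover, QA, Triage) by day number:
Audit=day 2: (1,1,1) (3,1,1) (4,1,1) — 3.
Audit=day 3: (1,1,1) (1,1,2) (1,2,1) (1,2,2) (2,1,1) (2,1,2) (2,2,1) (2,2,2) (4,1,1) (4,1,2) (4,2,1) (4,2,2) — 12.
Audit=day 4: (1,1,1) (1,1,2) (1,1,3) (1,2,1) (1,2,2) (1,2,3) (1,3,1) (1,3,2) (1,3,3) (2,1,1) (2,1,2) (2,1,3) (2,2,1) (2,2,2) (2,2,3) (2,3,1) (2,3,2) (2,3,3) (3,1,1) (3,1,2) (3,1,3) (3,2,1) (3,2,2) (3,2,3) (3,3,1) (3,3,2) (3,3,3) — 27.
Summing: 3 + 12 + 27 = 42.

42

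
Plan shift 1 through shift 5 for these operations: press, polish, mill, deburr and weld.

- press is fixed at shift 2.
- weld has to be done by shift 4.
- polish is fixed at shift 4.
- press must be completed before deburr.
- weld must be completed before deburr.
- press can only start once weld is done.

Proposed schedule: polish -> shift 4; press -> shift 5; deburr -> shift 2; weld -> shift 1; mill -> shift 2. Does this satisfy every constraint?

No — it violates: press must be completed before deburr

weld has to be done by shift 4 — holds.
press can only start once weld is done — holds.
polish is fixed at shift 4 — holds.
press is fixed at shift 2 — violated.
press must be completed before deburr — violated.
weld must be completed before deburr — holds.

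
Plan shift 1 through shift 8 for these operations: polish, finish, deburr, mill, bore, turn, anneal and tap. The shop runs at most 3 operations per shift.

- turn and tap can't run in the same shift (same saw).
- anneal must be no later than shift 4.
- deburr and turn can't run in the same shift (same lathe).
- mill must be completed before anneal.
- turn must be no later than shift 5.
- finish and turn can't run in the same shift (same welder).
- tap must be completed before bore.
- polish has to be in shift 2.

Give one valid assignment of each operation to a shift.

anneal=shift 2; bore=shift 3; mill=shift 1; turn=shift 1; polish=shift 2; deburr=shift 3; tap=shift 2; finish=shift 3

Checking: mill(shift 1) before anneal(shift 2); tap(shift 2) before bore(shift 3); turn(shift 1) != tap(shift 2); finish(shift 3) != turn(shift 1); deburr(shift 3) != turn(shift 1); anneal=shift 2 in [shift 1,shift 4]; turn=shift 1 in [shift 1,shift 5]; polish=shift 2 in [shift 2,shift 2]; max 3 per shift (cap 3).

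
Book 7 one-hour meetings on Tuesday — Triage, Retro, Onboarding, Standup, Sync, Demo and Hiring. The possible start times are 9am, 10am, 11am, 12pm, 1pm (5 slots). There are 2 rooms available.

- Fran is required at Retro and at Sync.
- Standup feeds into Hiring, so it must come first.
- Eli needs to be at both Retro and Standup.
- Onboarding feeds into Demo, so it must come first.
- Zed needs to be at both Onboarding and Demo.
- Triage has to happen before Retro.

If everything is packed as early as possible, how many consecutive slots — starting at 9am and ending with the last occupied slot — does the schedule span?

The precedence chain requires at least 2 distinct slots.
With at most 2 per slot and 7 meetings, at least 4 slots are needed.
4 works (last occupied slot: 12pm): for example Hiring in 12pm; Demo in 10am; Onboarding in 9am; Retro in 10am; Standup in 11am; Triage in 9am; Sync in 11am.

4 slots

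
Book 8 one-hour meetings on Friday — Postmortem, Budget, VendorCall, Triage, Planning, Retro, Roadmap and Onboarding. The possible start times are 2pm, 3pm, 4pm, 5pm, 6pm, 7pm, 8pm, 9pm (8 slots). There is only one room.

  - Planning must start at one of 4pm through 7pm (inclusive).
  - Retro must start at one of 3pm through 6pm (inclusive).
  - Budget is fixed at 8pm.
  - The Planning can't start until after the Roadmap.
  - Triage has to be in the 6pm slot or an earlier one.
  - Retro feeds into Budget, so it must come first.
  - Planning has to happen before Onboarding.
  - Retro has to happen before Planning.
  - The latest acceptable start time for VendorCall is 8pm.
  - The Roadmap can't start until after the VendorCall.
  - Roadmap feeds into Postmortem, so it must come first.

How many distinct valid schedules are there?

38

Splitting on Postmortem: it can be 4pm (2), 5pm (5), 6pm (9), 7pm (11), 9pm (11). Listing each branch's schedules as (Budget, VendorCall, Triage, Planning, Retro, Roadmap, Onboarding):
Postmortem=4pm: (8pm,2pm,5pm,7pm,6pm,3pm,9pm) (8pm,2pm,6pm,7pm,5pm,3pm,9pm) — 2.
Postmortem=5pm: (8pm,2pm,3pm,7pm,6pm,4pm,9pm) (8pm,2pm,4pm,7pm,6pm,3pm,9pm) (8pm,2pm,6pm,7pm,3pm,4pm,9pm) (8pm,2pm,6pm,7pm,4pm,3pm,9pm) (8pm,3pm,2pm,7pm,6pm,4pm,9pm) — 5.
Postmortem=6pm: (8pm,2pm,3pm,7pm,4pm,5pm,9pm) (8pm,2pm,3pm,7pm,5pm,4pm,9pm) (8pm,2pm,4pm,7pm,3pm,5pm,9pm) (8pm,2pm,4pm,7pm,5pm,3pm,9pm) (8pm,2pm,5pm,7pm,3pm,4pm,9pm) (8pm,2pm,5pm,7pm,4pm,3pm,9pm) (8pm,3pm,2pm,7pm,4pm,5pm,9pm) (8pm,3pm,2pm,7pm,5pm,4pm,9pm) (8pm,4pm,2pm,7pm,3pm,5pm,9pm) — 9.
Postmortem=7pm: (8pm,2pm,3pm,6pm,4pm,5pm,9pm) (8pm,2pm,3pm,6pm,5pm,4pm,9pm) (8pm,2pm,4pm,6pm,3pm,5pm,9pm) (8pm,2pm,4pm,6pm,5pm,3pm,9pm) (8pm,2pm,5pm,6pm,3pm,4pm,9pm) (8pm,2pm,5pm,6pm,4pm,3pm,9pm) (8pm,2pm,6pm,5pm,3pm,4pm,9pm) (8pm,2pm,6pm,5pm,4pm,3pm,9pm) (8pm,3pm,2pm,6pm,4pm,5pm,9pm) (8pm,3pm,2pm,6pm,5pm,4pm,9pm) (8pm,4pm,2pm,6pm,3pm,5pm,9pm) — 11.
Postmortem=9pm: (8pm,2pm,3pm,6pm,4pm,5pm,7pm) (8pm,2pm,3pm,6pm,5pm,4pm,7pm) (8pm,2pm,4pm,6pm,3pm,5pm,7pm) (8pm,2pm,4pm,6pm,5pm,3pm,7pm) (8pm,2pm,5pm,6pm,3pm,4pm,7pm) (8pm,2pm,5pm,6pm,4pm,3pm,7pm) (8pm,2pm,6pm,5pm,3pm,4pm,7pm) (8pm,2pm,6pm,5pm,4pm,3pm,7pm) (8pm,3pm,2pm,6pm,4pm,5pm,7pm) (8pm,3pm,2pm,6pm,5pm,4pm,7pm) (8pm,4pm,2pm,6pm,3pm,5pm,7pm) — 11.
Summing: 2 + 5 + 9 + 11 + 11 = 38.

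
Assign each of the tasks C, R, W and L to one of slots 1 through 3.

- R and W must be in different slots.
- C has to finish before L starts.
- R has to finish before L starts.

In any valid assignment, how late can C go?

Downstream work caps C at 2.
C at 2 is achievable: W in 2; L in 3; R in 1; C in 2.

2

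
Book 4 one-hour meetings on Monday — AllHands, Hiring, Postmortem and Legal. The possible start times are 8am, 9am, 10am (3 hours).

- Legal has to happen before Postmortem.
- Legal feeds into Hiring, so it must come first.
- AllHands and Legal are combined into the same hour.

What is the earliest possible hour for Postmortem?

Precedence pushes Postmortem to at least 9am.
Postmortem at 9am is achievable: Hiring in 9am, AllHands in 8am, Postmortem in 9am, Legal in 8am.

9am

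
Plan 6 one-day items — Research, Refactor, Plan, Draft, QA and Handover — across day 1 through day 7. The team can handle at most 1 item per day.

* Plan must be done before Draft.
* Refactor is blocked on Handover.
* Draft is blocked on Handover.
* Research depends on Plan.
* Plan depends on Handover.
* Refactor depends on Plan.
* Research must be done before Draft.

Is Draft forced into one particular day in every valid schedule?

No

Draft can be day 4 (e.g. Draft -> day 4, QA -> day 6, Handover -> day 1, Research -> day 3, Plan -> day 2, Refactor -> day 5) or day 5 (e.g. Plan -> day 2, Handover -> day 1, QA -> day 6, Refactor -> day 4, Draft -> day 5, Research -> day 3).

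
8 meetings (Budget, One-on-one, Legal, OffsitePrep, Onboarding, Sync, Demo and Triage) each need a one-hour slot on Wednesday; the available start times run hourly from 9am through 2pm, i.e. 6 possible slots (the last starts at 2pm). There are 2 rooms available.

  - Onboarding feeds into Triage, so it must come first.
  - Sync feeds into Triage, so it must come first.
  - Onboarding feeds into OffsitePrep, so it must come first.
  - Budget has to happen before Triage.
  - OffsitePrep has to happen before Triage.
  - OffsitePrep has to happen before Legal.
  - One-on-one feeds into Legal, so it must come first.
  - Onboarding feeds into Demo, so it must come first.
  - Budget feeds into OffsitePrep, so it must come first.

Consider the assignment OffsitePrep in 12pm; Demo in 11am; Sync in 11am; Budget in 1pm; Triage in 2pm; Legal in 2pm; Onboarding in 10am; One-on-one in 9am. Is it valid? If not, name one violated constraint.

One-on-one feeds into Legal, so it must come first — holds.
Onboarding feeds into OffsitePrep, so it must come first — holds.
Onboarding feeds into Demo, so it must come first — holds.
OffsitePrep has to happen before Triage — holds.
There are 2 rooms available — holds.
Sync feeds into Triage, so it must come first — holds.
Onboarding feeds into Triage, so it must come first — holds.
Budget feeds into OffsitePrep, so it must come first — violated.
Budget has to happen before Triage — holds.
OffsitePrep has to happen before Legal — holds.

Invalid. Budget feeds into OffsitePrep, so it must come first.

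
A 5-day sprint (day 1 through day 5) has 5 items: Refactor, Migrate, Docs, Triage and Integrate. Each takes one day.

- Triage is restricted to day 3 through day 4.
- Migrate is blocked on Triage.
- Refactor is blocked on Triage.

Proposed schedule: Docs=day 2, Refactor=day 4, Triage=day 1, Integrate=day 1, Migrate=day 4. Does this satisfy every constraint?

No. Triage is restricted to day 3 through day 4 is not satisfied.

Refactor is blocked on Triage — holds.
Triage is restricted to day 3 through day 4 — violated.
Migrate is blocked on Triage — holds.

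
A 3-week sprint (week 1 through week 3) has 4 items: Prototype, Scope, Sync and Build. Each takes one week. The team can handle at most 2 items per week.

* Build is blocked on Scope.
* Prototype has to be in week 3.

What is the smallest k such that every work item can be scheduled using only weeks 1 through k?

The precedence chain requires at least 2 distinct weeks.
With at most 2 per week and 4 work items, at least 2 weeks are needed.
Prototype can't be placed before week 3, so the schedule must run through at least week 3.
3 works (last occupied week: week 3): for example Scope=week 1, Sync=week 1, Prototype=week 3, Build=week 2.

3 weeks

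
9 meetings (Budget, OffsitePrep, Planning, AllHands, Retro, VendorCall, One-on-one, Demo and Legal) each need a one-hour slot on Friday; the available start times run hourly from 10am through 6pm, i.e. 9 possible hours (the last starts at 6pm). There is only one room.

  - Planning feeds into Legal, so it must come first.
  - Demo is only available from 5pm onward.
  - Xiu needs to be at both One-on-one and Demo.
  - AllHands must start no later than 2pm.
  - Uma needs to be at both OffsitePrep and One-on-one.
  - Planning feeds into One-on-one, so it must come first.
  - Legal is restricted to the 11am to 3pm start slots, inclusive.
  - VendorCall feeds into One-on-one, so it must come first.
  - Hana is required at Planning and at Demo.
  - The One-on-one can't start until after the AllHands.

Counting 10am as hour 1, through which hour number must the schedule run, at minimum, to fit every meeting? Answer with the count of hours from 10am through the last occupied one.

9

The precedence chain requires at least 2 distinct hours.
With at most 1 per hour and 9 meetings, at least 9 hours are needed.
Demo can't be placed before 5pm — that is hour 8 counting from 10am — so the schedule must run through at least 8 hours.
9 works (last occupied hour: 6pm): for example AllHands=10am, OffsitePrep=4pm, One-on-one=2pm, Demo=5pm, Budget=3pm, Retro=6pm, Planning=11am, VendorCall=1pm, Legal=12pm.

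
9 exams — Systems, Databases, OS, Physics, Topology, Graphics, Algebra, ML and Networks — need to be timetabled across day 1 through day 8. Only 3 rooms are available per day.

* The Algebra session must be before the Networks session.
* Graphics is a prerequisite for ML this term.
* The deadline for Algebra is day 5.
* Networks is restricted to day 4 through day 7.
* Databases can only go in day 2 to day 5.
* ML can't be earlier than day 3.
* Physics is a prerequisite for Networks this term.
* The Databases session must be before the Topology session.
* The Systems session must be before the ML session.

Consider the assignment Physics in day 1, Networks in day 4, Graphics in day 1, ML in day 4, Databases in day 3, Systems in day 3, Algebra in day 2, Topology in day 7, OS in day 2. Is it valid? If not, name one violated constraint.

Valid

The Databases session must be before the Topology session — holds.
The Algebra session must be before the Networks session — holds.
Only 3 rooms are available per day — holds.
Physics is a prerequisite for Networks this term — holds.
The Systems session must be before the ML session — holds.
Databases can only go in day 2 to day 5 — holds.
ML can't be earlier than day 3 — holds.
Networks is restricted to day 4 through day 7 — holds.
Graphics is a prerequisite for ML this term — holds.
The deadline for Algebra is day 5 — holds.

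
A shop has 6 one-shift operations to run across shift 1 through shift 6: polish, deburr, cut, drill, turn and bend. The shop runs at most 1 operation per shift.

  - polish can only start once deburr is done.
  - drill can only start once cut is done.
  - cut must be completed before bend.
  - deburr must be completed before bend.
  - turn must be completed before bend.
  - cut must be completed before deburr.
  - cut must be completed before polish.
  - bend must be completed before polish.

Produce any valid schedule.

drill in shift 6, cut in shift 1, polish in shift 5, turn in shift 3, bend in shift 4, deburr in shift 2

Checking: cut(shift 1) before bend(shift 4); deburr(shift 2) before polish(shift 5); deburr(shift 2) before bend(shift 4); bend(shift 4) before polish(shift 5); turn(shift 3) before bend(shift 4); cut(shift 1) before deburr(shift 2); cut(shift 1) before drill(shift 6); cut(shift 1) before polish(shift 5); max 1 per shift (cap 1).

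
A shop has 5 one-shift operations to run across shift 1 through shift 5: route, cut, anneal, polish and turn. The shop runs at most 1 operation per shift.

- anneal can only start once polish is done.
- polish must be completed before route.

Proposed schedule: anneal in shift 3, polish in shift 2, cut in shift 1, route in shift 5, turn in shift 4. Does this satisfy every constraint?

The shop runs at most 1 operation per shift — holds.
anneal can only start once polish is done — holds.
polish must be completed before route — holds.

Yes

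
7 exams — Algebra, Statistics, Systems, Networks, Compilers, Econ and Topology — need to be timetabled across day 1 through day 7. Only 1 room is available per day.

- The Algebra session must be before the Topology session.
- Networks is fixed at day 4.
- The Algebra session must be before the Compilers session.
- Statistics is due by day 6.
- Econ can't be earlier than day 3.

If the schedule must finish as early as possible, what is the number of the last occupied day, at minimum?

day 7

The precedence chain requires at least 2 distinct days.
With at most 1 per day and 7 exams, at least 7 days are needed.
Networks can't be placed before day 4, so the schedule must run through at least day 4.
7 works (last occupied day: day 7): for example Topology in day 6; Networks in day 4; Compilers in day 5; Econ in day 3; Algebra in day 2; Systems in day 7; Statistics in day 1.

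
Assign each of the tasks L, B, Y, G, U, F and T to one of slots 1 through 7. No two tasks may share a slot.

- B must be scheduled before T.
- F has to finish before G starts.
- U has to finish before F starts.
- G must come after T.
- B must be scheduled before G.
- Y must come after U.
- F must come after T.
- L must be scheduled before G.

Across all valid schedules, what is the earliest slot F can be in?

Precedence pushes F to at least 3; downstream work caps F at 6.
F at 4 is achievable: T=2, B=1, U=3, Y=7, F=4, L=5, G=6.
Nothing earlier works — the capacity limit rule out every slot before 4.

4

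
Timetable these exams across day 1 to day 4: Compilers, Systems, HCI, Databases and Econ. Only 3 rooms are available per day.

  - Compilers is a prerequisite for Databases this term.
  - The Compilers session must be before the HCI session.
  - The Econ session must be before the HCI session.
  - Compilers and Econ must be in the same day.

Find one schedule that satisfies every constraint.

Econ=day 1, HCI=day 2, Systems=day 1, Compilers=day 1, Databases=day 2

Checking: Compilers(day 1) before HCI(day 2); Compilers(day 1) before Databases(day 2); Econ(day 1) before HCI(day 2); Compilers = Econ = day 1; max 3 per day (cap 3).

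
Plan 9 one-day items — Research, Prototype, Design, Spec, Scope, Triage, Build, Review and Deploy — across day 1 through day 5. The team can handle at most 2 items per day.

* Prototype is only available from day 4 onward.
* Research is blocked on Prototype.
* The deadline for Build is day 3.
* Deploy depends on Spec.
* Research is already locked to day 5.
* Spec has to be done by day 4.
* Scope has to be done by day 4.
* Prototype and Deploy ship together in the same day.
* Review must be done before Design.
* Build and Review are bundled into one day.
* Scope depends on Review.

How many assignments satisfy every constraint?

23

Splitting on Design: it can be day 2 (6), day 3 (8), day 5 (9). Listing each branch's schedules as (Research, Prototype, Spec, Scope, Triage, Build, Review, Deploy) by day number:
Design=day 2: (5,4,2,3,3,1,1,4) (5,4,2,3,5,1,1,4) (5,4,3,2,3,1,1,4) (5,4,3,2,5,1,1,4) (5,4,3,3,2,1,1,4) (5,4,3,3,5,1,1,4) — 6.
Design=day 3: (5,4,1,3,1,2,2,4) (5,4,1,3,5,2,2,4) (5,4,2,2,3,1,1,4) (5,4,2,2,5,1,1,4) (5,4,2,3,2,1,1,4) (5,4,2,3,5,1,1,4) (5,4,3,2,2,1,1,4) (5,4,3,2,5,1,1,4) — 8.
Design=day 5: (5,4,1,3,1,2,2,4) (5,4,1,3,3,2,2,4) (5,4,2,2,3,1,1,4) (5,4,2,3,2,1,1,4) (5,4,2,3,3,1,1,4) (5,4,3,2,2,1,1,4) (5,4,3,2,3,1,1,4) (5,4,3,3,1,2,2,4) (5,4,3,3,2,1,1,4) — 9.
Summing: 6 + 8 + 9 = 23.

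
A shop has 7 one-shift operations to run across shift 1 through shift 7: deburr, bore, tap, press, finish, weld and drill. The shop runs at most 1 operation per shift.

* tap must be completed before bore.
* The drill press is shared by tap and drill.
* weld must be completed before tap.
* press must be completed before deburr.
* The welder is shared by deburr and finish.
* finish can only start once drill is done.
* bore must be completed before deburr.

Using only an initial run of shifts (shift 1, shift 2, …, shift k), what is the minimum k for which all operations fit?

The precedence chain requires at least 4 distinct shifts.
With at most 1 per shift and 7 operations, at least 7 shifts are needed.
7 works (last occupied shift: shift 7): for example drill -> shift 6; press -> shift 4; tap -> shift 2; deburr -> shift 5; finish -> shift 7; bore -> shift 3; weld -> shift 1.

7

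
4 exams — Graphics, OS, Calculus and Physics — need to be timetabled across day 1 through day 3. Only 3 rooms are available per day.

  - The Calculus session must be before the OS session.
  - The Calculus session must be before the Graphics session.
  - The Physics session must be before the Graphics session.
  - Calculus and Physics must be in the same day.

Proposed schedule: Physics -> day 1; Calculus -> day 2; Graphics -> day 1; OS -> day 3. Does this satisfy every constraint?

Invalid. The Calculus session must be before the Graphics session.

Only 3 rooms are available per day — holds.
The Physics session must be before the Graphics session — violated.
The Calculus session must be before the Graphics session — violated.
The Calculus session must be before the OS session — holds.
Calculus and Physics must be in the same day — violated.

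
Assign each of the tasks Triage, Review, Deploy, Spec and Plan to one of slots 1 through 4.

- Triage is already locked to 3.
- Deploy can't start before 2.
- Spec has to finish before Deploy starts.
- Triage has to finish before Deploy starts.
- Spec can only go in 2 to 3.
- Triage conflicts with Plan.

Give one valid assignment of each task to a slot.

Deploy=4, Spec=2, Plan=1, Triage=3, Review=1

Checking: Spec(2) before Deploy(4); Triage(3) before Deploy(4); Triage(3) != Plan(1); Deploy=4 in [2,4]; Triage=3 in [3,3]; Spec=2 in [2,3].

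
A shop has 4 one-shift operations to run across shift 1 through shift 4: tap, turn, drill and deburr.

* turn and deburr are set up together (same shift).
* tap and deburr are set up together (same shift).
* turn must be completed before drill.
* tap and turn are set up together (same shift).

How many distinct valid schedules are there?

6

Splitting on tap: it can be shift 1 (3), shift 2 (2), shift 3 (1). Listing each branch's schedules as (turn, drill, deburr) by shift number:
tap=shift 1: (1,2,1) (1,3,1) (1,4,1) — 3.
tap=shift 2: (2,3,2) (2,4,2) — 2.
tap=shift 3: (3,4,3) — 1.
Summing: 3 + 2 + 1 = 6.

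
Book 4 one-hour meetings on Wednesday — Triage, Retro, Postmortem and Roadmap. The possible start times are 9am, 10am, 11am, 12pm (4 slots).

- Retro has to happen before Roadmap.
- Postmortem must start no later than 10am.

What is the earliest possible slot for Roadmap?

10am

Precedence pushes Roadmap to at least 10am.
Roadmap at 10am is achievable: Retro=9am, Triage=9am, Postmortem=9am, Roadmap=10am.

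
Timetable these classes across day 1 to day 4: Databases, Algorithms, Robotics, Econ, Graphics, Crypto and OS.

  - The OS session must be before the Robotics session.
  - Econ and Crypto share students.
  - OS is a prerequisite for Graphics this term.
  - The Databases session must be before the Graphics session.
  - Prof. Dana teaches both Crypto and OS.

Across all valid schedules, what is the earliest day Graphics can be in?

Precedence pushes Graphics to at least day 2.
Graphics at day 2 is achievable: Databases -> day 1; OS -> day 1; Graphics -> day 2; Algorithms -> day 1; Robotics -> day 2; Crypto -> day 2; Econ -> day 1.

day 2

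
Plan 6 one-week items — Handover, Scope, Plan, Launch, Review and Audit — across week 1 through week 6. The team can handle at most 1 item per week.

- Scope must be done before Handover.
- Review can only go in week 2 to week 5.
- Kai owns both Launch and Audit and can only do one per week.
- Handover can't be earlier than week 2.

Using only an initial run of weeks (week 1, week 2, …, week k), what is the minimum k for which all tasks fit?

6 weeks

The precedence chain requires at least 2 distinct weeks.
With at most 1 per week and 6 tasks, at least 6 weeks are needed.
6 works (last occupied week: week 6): for example Scope=week 1, Audit=week 6, Launch=week 5, Handover=week 3, Plan=week 4, Review=week 2.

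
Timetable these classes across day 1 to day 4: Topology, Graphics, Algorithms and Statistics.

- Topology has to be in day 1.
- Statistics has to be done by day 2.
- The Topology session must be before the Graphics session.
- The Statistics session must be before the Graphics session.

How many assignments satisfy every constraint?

20

Splitting on Graphics: it can be day 2 (4), day 3 (8), day 4 (8). Listing each branch's schedules as (Topology, Algorithms, Statistics) by day number:
Graphics=day 2: (1,1,1) (1,2,1) (1,3,1) (1,4,1) — 4.
Graphics=day 3: (1,1,1) (1,1,2) (1,2,1) (1,2,2) (1,3,1) (1,3,2) (1,4,1) (1,4,2) — 8.
Graphics=day 4: (1,1,1) (1,1,2) (1,2,1) (1,2,2) (1,3,1) (1,3,2) (1,4,1) (1,4,2) — 8.
Summing: 4 + 8 + 8 = 20.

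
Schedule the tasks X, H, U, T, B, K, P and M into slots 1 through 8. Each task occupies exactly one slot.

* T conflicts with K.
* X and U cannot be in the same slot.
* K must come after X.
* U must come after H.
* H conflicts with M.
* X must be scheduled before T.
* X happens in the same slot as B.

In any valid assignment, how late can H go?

7

Downstream work caps H at 7.
H at 7 is achievable: T -> 2, M -> 1, K -> 3, P -> 1, B -> 1, U -> 8, X -> 1, H -> 7.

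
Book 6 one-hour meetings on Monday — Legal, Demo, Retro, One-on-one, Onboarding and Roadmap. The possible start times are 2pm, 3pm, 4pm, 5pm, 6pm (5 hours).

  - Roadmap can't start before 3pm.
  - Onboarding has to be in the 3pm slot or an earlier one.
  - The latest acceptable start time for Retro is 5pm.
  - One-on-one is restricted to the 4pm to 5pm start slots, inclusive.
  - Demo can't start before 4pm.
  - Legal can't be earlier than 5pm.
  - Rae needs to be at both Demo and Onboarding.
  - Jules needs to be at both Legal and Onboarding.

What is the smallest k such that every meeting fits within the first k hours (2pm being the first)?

Legal can't be placed before 5pm — that is hour 4 counting from 2pm — so the schedule must run through at least 4 hours.
4 works (last occupied hour: 5pm): for example Onboarding in 2pm; One-on-one in 4pm; Roadmap in 3pm; Retro in 2pm; Legal in 5pm; Demo in 4pm.

4 hours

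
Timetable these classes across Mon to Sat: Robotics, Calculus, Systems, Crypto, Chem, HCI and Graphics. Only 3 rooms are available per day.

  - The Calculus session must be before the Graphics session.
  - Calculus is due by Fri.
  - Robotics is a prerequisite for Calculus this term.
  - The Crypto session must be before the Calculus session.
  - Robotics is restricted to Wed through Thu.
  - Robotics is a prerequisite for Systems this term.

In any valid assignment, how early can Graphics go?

Fri

Precedence pushes Graphics to at least Fri.
Graphics at Fri is achievable: Systems in Thu; Graphics in Fri; Calculus in Thu; Chem in Mon; Crypto in Mon; HCI in Mon; Robotics in Wed.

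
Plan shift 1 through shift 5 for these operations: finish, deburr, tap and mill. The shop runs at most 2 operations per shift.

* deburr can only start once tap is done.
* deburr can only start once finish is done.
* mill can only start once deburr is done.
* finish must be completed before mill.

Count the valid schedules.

Splitting on finish: it can be shift 1 (10), shift 2 (7), shift 3 (3). Listing each branch's schedules as (deburr, tap, mill) by shift number:
finish=shift 1: (2,1,3) (2,1,4) (2,1,5) (3,1,4) (3,1,5) (3,2,4) (3,2,5) (4,1,5) (4,2,5) (4,3,5) — 10.
finish=shift 2: (3,1,4) (3,1,5) (3,2,4) (3,2,5) (4,1,5) (4,2,5) (4,3,5) — 7.
finish=shift 3: (4,1,5) (4,2,5) (4,3,5) — 3.
Summing: 10 + 7 + 3 = 20.

20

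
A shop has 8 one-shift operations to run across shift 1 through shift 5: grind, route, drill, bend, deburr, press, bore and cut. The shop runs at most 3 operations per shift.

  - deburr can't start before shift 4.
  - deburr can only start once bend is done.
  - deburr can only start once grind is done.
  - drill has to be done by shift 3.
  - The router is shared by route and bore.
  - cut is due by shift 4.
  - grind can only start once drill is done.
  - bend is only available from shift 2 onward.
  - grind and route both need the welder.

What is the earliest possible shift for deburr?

Deburr is available from shift 4.
deburr at shift 4 is achievable: press=shift 2, cut=shift 1, grind=shift 2, bore=shift 3, bend=shift 2, deburr=shift 4, drill=shift 1, route=shift 1.

shift 4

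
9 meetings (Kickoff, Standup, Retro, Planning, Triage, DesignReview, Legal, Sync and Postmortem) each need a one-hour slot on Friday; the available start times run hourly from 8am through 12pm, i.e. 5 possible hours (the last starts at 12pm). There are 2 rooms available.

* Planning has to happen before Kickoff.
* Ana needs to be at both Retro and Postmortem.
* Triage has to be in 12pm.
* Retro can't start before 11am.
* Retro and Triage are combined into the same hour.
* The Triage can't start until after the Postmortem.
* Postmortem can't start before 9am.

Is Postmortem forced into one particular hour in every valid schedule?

Postmortem can be 9am (e.g. Kickoff=9am; Retro=12pm; Legal=10am; Sync=11am; Triage=12pm; DesignReview=10am; Standup=8am; Planning=8am; Postmortem=9am) or 10am (e.g. DesignReview=9am; Triage=12pm; Legal=10am; Kickoff=9am; Retro=12pm; Sync=11am; Postmortem=10am; Planning=8am; Standup=8am).

No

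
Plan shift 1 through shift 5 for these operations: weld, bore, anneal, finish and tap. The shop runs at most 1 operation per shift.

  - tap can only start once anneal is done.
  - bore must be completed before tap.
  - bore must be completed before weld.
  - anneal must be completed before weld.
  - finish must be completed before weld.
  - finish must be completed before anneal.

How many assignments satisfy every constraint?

Splitting on weld: it can be shift 4 (3), shift 5 (3). Listing each branch's schedules as (bore, anneal, finish, tap) by shift number:
weld=shift 4: (1,3,2,5) (2,3,1,5) (3,2,1,5) — 3.
weld=shift 5: (1,3,2,4) (2,3,1,4) (3,2,1,4) — 3.
Summing: 3 + 3 = 6.

6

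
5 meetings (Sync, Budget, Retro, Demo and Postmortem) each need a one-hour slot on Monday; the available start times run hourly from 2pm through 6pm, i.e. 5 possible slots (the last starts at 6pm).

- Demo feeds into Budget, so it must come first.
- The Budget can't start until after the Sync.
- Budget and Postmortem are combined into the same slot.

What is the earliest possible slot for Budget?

Precedence pushes Budget to at least 3pm.
Budget at 3pm is achievable: Demo=2pm, Retro=2pm, Postmortem=3pm, Sync=2pm, Budget=3pm.

3pm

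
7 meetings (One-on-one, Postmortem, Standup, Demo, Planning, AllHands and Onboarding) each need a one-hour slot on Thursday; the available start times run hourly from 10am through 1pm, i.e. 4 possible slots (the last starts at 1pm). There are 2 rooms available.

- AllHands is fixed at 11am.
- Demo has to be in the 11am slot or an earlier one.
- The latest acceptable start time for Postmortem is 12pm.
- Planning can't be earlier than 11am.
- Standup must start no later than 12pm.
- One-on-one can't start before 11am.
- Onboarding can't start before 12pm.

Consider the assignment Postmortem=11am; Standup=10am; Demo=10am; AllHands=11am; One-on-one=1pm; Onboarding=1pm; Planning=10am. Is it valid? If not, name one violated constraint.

AllHands is fixed at 11am — holds.
Onboarding can't start before 12pm — holds.
Planning can't be earlier than 11am — violated.
Demo has to be in the 11am slot or an earlier one — holds.
One-on-one can't start before 11am — holds.
The latest acceptable start time for Postmortem is 12pm — holds.
There are 2 rooms available — violated.
Standup must start no later than 12pm — holds.

No. Planning can't be earlier than 11am is not satisfied.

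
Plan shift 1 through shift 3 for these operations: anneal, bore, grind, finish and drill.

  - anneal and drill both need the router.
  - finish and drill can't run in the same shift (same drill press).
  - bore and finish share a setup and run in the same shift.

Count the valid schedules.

36

Splitting on anneal: it can be shift 1 (12), shift 2 (12), shift 3 (12). Listing each branch's schedules as (bore, grind, finish, drill) by shift number:
anneal=shift 1: (1,1,1,2) (1,1,1,3) (1,2,1,2) (1,2,1,3) (1,3,1,2) (1,3,1,3) (2,1,2,3) (2,2,2,3) (2,3,2,3) (3,1,3,2) (3,2,3,2) (3,3,3,2) — 12.
anneal=shift 2: (1,1,1,3) (1,2,1,3) (1,3,1,3) (2,1,2,1) (2,1,2,3) (2,2,2,1) (2,2,2,3) (2,3,2,1) (2,3,2,3) (3,1,3,1) (3,2,3,1) (3,3,3,1) — 12.
anneal=shift 3: (1,1,1,2) (1,2,1,2) (1,3,1,2) (2,1,2,1) (2,2,2,1) (2,3,2,1) (3,1,3,1) (3,1,3,2) (3,2,3,1) (3,2,3,2) (3,3,3,1) (3,3,3,2) — 12.
Summing: 12 + 12 + 12 = 36.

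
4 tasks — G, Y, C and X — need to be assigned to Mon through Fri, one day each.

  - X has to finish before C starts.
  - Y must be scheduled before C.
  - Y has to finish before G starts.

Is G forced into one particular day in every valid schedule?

No

G can be Tue (e.g. Y in Mon, X in Mon, C in Tue, G in Tue) or Wed (e.g. C -> Tue; X -> Mon; Y -> Mon; G -> Wed).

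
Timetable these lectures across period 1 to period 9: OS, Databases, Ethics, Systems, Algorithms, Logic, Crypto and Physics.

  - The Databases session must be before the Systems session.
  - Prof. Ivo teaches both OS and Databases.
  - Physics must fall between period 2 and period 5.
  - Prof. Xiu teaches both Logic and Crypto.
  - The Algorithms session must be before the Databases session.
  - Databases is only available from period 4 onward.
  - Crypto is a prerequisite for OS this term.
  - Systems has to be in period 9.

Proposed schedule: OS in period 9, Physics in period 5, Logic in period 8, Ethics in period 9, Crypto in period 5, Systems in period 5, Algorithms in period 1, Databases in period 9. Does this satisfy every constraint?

The Databases session must be before the Systems session — violated.
The Algorithms session must be before the Databases session — holds.
Databases is only available from period 4 onward — holds.
Prof. Ivo teaches both OS and Databases — violated.
Crypto is a prerequisite for OS this term — holds.
Physics must fall between period 2 and period 5 — holds.
Prof. Xiu teaches both Logic and Crypto — holds.
Systems has to be in period 9 — violated.

No. The Databases session must be before the Systems session is not satisfied.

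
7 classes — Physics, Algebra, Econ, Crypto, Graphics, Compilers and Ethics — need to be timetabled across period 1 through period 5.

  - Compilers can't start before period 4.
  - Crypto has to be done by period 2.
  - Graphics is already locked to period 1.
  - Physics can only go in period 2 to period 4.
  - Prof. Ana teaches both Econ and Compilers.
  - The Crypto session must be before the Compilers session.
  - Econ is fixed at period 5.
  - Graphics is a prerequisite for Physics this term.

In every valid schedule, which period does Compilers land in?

Compilers's window is period 4–period 5.
Econ is fixed at period 5, and Compilers can't share a period with Econ.
So Compilers must be period 4.

period 4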